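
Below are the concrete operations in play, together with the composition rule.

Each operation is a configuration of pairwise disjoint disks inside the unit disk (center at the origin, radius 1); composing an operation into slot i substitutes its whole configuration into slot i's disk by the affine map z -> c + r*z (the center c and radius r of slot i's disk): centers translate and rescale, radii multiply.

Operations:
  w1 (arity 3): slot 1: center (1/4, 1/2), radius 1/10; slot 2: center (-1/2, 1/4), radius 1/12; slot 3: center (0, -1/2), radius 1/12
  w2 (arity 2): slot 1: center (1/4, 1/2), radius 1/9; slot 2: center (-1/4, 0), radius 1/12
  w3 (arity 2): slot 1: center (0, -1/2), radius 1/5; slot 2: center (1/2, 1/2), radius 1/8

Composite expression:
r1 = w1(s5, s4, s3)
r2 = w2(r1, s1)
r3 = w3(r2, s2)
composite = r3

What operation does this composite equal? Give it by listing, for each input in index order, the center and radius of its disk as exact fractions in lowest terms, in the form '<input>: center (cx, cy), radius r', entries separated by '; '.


Below w3, radii multiply path by path; the s-disk centers shift.
tracing s5 down its 3-map path: center (1/18, -7/18), radius 1/450
tracing s4 down its 3-map path: center (7/180, -71/180), radius 1/540
tracing s3 down its 3-map path: center (1/20, -37/90), radius 1/540
tracing s1 down its 2-map path: center (-1/20, -1/2), radius 1/60
tracing s2 down its 1-map path: center (1/2, 1/2), radius 1/8

s1: center (-1/20, -1/2), radius 1/60; s2: center (1/2, 1/2), radius 1/8; s3: center (1/20, -37/90), radius 1/540; s4: center (7/180, -71/180), radius 1/540; s5: center (1/18, -7/18), radius 1/450


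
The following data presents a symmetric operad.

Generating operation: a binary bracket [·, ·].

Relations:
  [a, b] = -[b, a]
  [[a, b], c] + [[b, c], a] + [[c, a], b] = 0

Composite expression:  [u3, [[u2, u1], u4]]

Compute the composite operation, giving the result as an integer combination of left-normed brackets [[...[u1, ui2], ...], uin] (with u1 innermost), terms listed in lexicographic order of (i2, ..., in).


[[[u1, u2], u4], u3]


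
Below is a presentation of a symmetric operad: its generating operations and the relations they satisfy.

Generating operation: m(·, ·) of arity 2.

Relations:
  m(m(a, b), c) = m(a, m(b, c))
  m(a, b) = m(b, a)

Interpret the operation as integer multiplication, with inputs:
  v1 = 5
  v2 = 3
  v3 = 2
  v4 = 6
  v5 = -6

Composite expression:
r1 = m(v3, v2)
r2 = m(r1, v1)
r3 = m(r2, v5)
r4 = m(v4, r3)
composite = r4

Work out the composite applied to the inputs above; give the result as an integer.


m(v3, v2) = 6
m(m(v3, v2), v1) = 30
m(m(m(v3, v2), v1), v5) = -180
m(v4, m(m(m(v3, v2), v1), v5)) = -1080

-1080


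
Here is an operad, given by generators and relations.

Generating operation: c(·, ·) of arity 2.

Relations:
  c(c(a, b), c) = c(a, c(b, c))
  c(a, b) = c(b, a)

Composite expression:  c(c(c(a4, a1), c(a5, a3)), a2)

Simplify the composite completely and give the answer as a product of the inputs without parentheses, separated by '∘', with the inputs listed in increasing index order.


a1 ∘ a2 ∘ a3 ∘ a4 ∘ a5


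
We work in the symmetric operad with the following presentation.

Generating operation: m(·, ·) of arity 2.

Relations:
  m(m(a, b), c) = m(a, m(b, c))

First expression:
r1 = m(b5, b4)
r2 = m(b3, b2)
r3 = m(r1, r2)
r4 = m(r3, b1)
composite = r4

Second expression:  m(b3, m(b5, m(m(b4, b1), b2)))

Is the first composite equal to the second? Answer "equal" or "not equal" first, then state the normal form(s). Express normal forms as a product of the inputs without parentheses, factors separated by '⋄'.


not equal; the first gives b5 ⋄ b4 ⋄ b3 ⋄ b2 ⋄ b1 and the second b3 ⋄ b5 ⋄ b4 ⋄ b1 ⋄ b2


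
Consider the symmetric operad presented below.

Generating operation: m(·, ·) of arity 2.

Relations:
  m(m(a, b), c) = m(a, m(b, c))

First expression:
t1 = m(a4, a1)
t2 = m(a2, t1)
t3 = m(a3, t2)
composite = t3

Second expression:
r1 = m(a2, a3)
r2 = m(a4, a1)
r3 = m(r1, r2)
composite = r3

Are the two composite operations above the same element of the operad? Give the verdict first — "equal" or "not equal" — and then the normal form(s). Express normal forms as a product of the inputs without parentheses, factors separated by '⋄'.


Reducing the first expression gives a3 ⋄ a2 ⋄ a4 ⋄ a1
Reducing the second expression gives a2 ⋄ a3 ⋄ a4 ⋄ a1
They disagree, so not equal.

not equal — first a3 ⋄ a2 ⋄ a4 ⋄ a1, second a2 ⋄ a3 ⋄ a4 ⋄ a1


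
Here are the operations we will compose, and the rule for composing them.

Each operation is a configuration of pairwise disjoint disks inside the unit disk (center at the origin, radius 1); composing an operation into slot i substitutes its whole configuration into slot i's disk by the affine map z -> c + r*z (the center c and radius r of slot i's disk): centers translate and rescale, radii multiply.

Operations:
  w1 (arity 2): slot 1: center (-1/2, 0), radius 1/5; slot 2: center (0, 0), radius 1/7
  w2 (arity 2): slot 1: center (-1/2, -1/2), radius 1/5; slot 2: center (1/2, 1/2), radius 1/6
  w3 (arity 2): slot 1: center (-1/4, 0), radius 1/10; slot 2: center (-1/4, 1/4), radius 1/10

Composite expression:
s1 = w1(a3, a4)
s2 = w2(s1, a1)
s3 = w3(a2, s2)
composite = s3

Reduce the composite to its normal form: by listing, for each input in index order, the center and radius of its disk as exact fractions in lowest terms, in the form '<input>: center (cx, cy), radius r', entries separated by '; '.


a1: center (-1/5, 3/10), radius 1/60; a2: center (-1/4, 0), radius 1/10; a3: center (-31/100, 1/5), radius 1/250; a4: center (-3/10, 1/5), radius 1/350

Below w3, radii multiply path by path; the a-disk centers shift.
input a2: composing its 1 substitution step yields center (-1/4, 0), radius 1/10
input a3: composing its 3 substitution steps yields center (-31/100, 1/5), radius 1/250
input a4: composing its 3 substitution steps yields center (-3/10, 1/5), radius 1/350
input a1: composing its 2 substitution steps yields center (-1/5, 3/10), radius 1/60


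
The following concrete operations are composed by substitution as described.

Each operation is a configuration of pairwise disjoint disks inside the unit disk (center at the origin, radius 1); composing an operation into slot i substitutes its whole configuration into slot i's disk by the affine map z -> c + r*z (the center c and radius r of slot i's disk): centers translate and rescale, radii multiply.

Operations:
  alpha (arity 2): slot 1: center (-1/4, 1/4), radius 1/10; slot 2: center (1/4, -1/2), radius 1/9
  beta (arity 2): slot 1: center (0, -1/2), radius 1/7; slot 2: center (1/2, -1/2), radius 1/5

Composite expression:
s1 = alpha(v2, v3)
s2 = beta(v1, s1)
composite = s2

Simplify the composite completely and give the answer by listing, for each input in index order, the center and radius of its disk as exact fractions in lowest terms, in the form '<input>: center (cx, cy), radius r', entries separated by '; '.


Below beta, radii multiply path by path; the v-disk centers shift.
v1: after 1 affine step, its disk has center (0, -1/2), radius 1/7
v2: after 2 affine steps, its disk has center (9/20, -9/20), radius 1/50
v3: after 2 affine steps, its disk has center (11/20, -3/5), radius 1/45

v1: center (0, -1/2), radius 1/7; v2: center (9/20, -9/20), radius 1/50; v3: center (11/20, -3/5), radius 1/45


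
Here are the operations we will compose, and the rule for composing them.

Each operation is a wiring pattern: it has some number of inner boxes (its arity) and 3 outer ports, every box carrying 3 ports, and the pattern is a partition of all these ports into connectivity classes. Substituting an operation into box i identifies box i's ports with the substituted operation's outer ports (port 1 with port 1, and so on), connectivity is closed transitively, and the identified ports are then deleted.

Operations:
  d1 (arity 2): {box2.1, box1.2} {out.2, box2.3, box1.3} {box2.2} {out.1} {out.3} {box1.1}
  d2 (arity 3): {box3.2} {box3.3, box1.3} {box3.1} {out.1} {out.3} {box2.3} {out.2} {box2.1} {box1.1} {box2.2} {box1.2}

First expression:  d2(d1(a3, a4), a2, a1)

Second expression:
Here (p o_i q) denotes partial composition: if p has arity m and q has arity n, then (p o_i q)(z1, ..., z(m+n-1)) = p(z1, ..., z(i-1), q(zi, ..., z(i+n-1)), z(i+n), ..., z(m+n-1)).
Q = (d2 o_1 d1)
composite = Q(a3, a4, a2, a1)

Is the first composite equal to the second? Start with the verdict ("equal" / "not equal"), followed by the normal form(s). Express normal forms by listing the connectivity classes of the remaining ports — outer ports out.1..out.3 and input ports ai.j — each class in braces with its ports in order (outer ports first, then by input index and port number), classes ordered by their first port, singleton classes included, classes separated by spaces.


equal; the common form is {out.1} {out.2} {out.3} {a1.1} {a1.2} {a1.3} {a2.1} {a2.2} {a2.3} {a3.1} {a3.2, a4.1} {a3.3, a4.3} {a4.2}

Normal form of the first expression: {out.1} {out.2} {out.3} {a1.1} {a1.2} {a1.3} {a2.1} {a2.2} {a2.3} {a3.1} {a3.2, a4.1} {a3.3, a4.3} {a4.2}
Normal form of the second expression: {out.1} {out.2} {out.3} {a1.1} {a1.2} {a1.3} {a2.1} {a2.2} {a2.3} {a3.1} {a3.2, a4.1} {a3.3, a4.3} {a4.2}
Both agree, so they are equal.


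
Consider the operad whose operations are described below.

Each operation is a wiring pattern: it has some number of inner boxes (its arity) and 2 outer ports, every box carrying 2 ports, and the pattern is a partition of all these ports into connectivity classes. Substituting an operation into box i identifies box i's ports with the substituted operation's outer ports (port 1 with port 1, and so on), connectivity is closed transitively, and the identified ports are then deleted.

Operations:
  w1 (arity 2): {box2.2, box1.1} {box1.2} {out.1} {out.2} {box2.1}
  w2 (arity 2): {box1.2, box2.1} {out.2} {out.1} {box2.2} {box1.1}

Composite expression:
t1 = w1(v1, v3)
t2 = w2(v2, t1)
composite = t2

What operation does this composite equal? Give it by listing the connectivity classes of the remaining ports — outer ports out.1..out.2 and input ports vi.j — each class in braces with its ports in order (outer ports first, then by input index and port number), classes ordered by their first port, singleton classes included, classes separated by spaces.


{out.1} {out.2} {v1.1, v3.2} {v1.2} {v2.1} {v2.2} {v3.1}

Two ports join when wires chain via w2-identified ports.
after w1, the pattern on (v1, v3) reads {out.1} {out.2} {v1.1, v3.2} {v1.2} {v3.1} (out.j = its outer ports)
after w2, the pattern on (v2, v1, v3) reads {out.1} {out.2} {v1.1, v3.2} {v1.2} {v2.1} {v2.2} {v3.1} (out.j = its outer ports)


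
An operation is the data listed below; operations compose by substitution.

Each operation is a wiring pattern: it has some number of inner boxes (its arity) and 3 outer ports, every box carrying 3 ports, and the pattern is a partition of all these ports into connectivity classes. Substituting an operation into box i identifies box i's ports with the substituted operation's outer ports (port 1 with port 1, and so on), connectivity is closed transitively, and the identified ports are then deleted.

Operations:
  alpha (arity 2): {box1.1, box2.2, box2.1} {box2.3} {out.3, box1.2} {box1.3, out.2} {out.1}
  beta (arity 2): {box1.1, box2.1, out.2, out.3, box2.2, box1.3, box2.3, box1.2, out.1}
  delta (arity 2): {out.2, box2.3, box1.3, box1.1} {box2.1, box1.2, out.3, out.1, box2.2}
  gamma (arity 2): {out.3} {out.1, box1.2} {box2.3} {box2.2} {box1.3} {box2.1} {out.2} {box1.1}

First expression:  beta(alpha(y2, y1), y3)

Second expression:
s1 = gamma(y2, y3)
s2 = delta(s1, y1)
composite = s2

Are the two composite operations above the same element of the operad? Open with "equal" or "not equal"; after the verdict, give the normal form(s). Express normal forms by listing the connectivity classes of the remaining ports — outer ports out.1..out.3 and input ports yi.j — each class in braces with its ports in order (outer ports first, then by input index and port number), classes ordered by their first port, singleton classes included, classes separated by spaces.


not equal; the first gives {out.1, out.2, out.3, y2.2, y2.3, y3.1, y3.2, y3.3} {y1.1, y1.2, y2.1} {y1.3} and the second {out.1, out.3, y1.1, y1.2} {out.2, y1.3, y2.2} {y2.1} {y2.3} {y3.1} {y3.2} {y3.3}


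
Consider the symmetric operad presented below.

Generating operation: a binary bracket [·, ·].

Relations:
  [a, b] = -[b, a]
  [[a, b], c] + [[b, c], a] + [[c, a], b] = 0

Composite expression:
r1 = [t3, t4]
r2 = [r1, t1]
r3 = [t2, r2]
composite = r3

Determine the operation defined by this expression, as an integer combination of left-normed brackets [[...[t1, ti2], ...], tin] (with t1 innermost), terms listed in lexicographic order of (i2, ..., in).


[[[t1, t3], t4], t2] - [[[t1, t4], t3], t2]


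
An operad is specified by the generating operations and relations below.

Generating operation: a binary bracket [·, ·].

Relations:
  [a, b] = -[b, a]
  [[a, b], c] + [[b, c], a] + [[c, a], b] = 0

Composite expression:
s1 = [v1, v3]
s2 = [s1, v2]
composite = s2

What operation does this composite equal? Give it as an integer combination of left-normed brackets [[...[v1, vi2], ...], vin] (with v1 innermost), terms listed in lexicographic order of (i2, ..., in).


Antisymmetry and Jacobi reduce to v1-anchored left-normed brackets.
Composite bracket: [[v1, v3], v2]
Full expansion: 4 signed words from ab - ba (2^2 = 4).
The v1-initial words carry the normal form:
  word v1v3v2 has sign +1, contributing +[[v1, v3], v2]

[[v1, v3], v2]


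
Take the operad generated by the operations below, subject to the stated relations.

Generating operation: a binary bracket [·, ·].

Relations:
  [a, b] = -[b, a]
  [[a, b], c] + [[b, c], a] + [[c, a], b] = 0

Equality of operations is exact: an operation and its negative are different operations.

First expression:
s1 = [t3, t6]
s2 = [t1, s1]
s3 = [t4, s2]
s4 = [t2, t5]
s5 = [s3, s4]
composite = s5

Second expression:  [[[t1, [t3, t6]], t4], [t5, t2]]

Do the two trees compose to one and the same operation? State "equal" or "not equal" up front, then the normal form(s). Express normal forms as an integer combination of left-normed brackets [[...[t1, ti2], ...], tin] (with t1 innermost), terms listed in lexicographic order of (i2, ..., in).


Reducing the first expression gives -[[[[[t1, t3], t6], t4], t2], t5] + [[[[[t1, t3], t6], t4], t5], t2] + [[[[[t1, t6], t3], t4], t2], t5] - [[[[[t1, t6], t3], t4], t5], t2]
Reducing the second expression gives -[[[[[t1, t3], t6], t4], t2], t5] + [[[[[t1, t3], t6], t4], t5], t2] + [[[[[t1, t6], t3], t4], t2], t5] - [[[[[t1, t6], t3], t4], t5], t2]
Both agree, so they are equal.

equal; the common form is -[[[[[t1, t3], t6], t4], t2], t5] + [[[[[t1, t3], t6], t4], t5], t2] + [[[[[t1, t6], t3], t4], t2], t5] - [[[[[t1, t6], t3], t4], t5], t2]


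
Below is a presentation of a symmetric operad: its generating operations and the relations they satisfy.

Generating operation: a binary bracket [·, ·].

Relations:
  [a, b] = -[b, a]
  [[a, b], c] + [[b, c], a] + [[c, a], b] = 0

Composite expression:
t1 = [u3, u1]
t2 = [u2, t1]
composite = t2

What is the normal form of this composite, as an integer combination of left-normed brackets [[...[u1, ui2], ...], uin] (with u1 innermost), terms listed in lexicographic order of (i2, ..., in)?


Skip Jacobi rewriting: expand, keep u1-initial words, read off terms.
Composite bracket: [u2, [u3, u1]]
Expanding via [a, b] = ab - ba: 4 signed words (2^2 = 4).
Only words starting with u1 matter:
  from u1u3u2, sign +1: term +[[u1, u3], u2]

[[u1, u3], u2]


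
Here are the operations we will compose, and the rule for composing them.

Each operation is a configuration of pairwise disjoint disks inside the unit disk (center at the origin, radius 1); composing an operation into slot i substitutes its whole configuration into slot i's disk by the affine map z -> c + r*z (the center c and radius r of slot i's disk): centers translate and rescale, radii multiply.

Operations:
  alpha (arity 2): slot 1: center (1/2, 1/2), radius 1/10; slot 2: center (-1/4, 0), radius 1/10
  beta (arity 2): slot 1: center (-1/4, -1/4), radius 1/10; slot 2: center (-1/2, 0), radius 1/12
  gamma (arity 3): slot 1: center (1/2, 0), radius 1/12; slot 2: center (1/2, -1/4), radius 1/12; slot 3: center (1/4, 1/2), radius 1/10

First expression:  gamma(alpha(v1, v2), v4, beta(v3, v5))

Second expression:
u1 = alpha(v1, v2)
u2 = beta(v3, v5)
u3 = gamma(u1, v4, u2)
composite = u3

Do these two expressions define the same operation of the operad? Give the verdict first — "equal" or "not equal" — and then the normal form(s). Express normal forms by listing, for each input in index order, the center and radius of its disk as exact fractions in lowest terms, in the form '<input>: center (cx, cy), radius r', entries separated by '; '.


The first expression, normalized: v1: center (13/24, 1/24), radius 1/120; v2: center (23/48, 0), radius 1/120; v3: center (9/40, 19/40), radius 1/100; v4: center (1/2, -1/4), radius 1/12; v5: center (1/5, 1/2), radius 1/120
The second expression, normalized: v1: center (13/24, 1/24), radius 1/120; v2: center (23/48, 0), radius 1/120; v3: center (9/40, 19/40), radius 1/100; v4: center (1/2, -1/4), radius 1/12; v5: center (1/5, 1/2), radius 1/120
One common form — equal.

equal; both compose to v1: center (13/24, 1/24), radius 1/120; v2: center (23/48, 0), radius 1/120; v3: center (9/40, 19/40), radius 1/100; v4: center (1/2, -1/4), radius 1/12; v5: center (1/5, 1/2), radius 1/120


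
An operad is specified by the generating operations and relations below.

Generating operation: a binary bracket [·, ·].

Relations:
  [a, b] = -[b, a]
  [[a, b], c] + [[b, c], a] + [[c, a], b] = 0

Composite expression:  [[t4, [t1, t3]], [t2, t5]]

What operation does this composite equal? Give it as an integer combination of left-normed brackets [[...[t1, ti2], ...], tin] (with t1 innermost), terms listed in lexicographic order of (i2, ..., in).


-[[[[t1, t3], t4], t2], t5] + [[[[t1, t3], t4], t5], t2]

Left-normed coefficients sit on the t1-initial expansion words.
Composite bracket: [[t4, [t1, t3]], [t2, t5]]
Expanding via [a, b] = ab - ba: 16 signed words (2^4 = 16).
The t1-initial words carry the normal form:
  word t1t3t4t2t5 has sign -1, contributing -[[[[t1, t3], t4], t2], t5]
  word t1t3t4t5t2 has sign +1, contributing +[[[[t1, t3], t4], t5], t2]


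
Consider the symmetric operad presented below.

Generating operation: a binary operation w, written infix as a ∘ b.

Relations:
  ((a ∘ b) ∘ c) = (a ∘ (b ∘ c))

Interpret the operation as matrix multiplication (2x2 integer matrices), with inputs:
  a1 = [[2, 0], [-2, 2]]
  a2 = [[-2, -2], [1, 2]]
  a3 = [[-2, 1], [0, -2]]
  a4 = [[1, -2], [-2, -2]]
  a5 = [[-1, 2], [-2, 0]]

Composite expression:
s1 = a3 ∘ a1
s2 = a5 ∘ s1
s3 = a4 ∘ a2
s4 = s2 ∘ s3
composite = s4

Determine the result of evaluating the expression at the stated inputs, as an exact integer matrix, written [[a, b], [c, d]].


(a3 ∘ a1) = [[-6, 2], [4, -4]]
(a5 ∘ (a3 ∘ a1)) = [[14, -10], [12, -4]]
(a4 ∘ a2) = [[-4, -6], [2, 0]]
((a5 ∘ (a3 ∘ a1)) ∘ (a4 ∘ a2)) = [[-76, -84], [-56, -72]]

[[-76, -84], [-56, -72]]


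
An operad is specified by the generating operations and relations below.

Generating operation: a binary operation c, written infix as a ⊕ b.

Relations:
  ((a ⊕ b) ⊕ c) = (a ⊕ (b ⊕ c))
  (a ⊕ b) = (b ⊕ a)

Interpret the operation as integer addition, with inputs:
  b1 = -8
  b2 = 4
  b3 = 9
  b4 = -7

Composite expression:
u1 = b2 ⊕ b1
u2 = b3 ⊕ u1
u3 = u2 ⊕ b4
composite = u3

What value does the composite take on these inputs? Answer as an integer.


-2

(b2 ⊕ b1) = -4
(b3 ⊕ (b2 ⊕ b1)) = 5
((b3 ⊕ (b2 ⊕ b1)) ⊕ b4) = -2


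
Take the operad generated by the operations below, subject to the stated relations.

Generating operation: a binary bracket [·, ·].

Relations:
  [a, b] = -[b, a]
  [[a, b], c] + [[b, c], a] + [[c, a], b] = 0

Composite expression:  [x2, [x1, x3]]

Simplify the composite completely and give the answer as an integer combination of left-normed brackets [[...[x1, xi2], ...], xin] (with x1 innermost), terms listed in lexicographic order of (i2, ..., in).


In the tensor algebra, words opening x1 carry the x1-anchored form.
Composite bracket: [x2, [x1, x3]]
Applying ab - ba throughout gives 4 signed words (2^2 = 4).
Collect the words opening with x1:
  sign of x1x3x2 is -1, so it contributes -[[x1, x3], x2]

-[[x1, x3], x2]


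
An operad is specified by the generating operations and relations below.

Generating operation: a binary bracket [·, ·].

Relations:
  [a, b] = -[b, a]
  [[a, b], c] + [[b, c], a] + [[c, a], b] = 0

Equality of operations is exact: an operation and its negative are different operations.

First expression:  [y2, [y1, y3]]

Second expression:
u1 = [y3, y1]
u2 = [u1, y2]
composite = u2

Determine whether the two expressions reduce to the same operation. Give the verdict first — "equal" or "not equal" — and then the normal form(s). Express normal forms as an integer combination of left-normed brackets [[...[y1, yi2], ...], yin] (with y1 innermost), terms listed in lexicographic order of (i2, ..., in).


Reducing the first expression gives -[[y1, y3], y2]
Reducing the second expression gives -[[y1, y3], y2]
Same normal form: equal.

equal: each reduces to -[[y1, y3], y2]


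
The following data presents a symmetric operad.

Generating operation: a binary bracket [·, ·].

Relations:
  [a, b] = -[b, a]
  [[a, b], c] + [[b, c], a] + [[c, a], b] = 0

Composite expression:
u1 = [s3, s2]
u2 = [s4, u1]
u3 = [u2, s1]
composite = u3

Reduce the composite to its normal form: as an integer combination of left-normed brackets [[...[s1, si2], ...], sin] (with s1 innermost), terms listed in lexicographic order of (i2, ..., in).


-[[[s1, s2], s3], s4] + [[[s1, s3], s2], s4] + [[[s1, s4], s2], s3] - [[[s1, s4], s3], s2]


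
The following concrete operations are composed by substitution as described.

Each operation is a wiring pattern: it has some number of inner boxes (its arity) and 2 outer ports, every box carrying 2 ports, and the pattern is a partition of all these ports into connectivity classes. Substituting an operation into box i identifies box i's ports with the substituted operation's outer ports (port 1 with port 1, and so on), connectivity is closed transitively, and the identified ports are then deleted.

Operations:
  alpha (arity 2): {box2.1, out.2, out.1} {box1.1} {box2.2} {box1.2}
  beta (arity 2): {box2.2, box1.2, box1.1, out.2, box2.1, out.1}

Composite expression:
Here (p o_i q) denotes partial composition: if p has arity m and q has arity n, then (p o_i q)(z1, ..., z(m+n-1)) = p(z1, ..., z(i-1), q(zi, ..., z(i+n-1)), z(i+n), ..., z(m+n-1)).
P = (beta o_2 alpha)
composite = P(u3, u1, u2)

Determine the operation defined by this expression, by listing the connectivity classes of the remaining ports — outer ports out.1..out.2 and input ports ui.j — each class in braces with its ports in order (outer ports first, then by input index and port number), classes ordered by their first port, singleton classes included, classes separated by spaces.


After gluing at beta, chains via deleted ports link the u-ports.
composing alpha on (u1, u2), with out.j its own outer ports: {out.1, out.2, u2.1} {u1.1} {u1.2} {u2.2}
composing beta on (u3, u1, u2), with out.j its own outer ports: {out.1, out.2, u2.1, u3.1, u3.2} {u1.1} {u1.2} {u2.2}

{out.1, out.2, u2.1, u3.1, u3.2} {u1.1} {u1.2} {u2.2}


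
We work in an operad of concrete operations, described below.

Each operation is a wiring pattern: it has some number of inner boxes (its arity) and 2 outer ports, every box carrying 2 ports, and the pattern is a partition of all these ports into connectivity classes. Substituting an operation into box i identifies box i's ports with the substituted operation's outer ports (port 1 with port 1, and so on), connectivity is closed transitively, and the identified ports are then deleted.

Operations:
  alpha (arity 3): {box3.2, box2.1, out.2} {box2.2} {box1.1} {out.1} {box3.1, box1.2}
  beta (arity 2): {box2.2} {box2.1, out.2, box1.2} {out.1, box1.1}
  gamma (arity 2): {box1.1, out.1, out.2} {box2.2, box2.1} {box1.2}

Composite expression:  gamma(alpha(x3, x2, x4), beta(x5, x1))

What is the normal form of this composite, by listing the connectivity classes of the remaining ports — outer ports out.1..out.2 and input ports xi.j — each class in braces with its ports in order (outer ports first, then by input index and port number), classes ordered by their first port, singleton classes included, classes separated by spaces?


{out.1, out.2} {x1.1, x5.1, x5.2} {x1.2} {x2.1, x4.2} {x2.2} {x3.1} {x3.2, x4.1}

Two ports join when wires chain via gamma-identified ports.
stage alpha: inputs (x3, x2, x4), connectivity {out.1} {out.2, x2.1, x4.2} {x2.2} {x3.1} {x3.2, x4.1}, out.j its boundary
stage beta: inputs (x5, x1), connectivity {out.1, x5.1} {out.2, x1.1, x5.2} {x1.2}, out.j its boundary
stage gamma: inputs (x3, x2, x4, x5, x1), connectivity {out.1, out.2} {x1.1, x5.1, x5.2} {x1.2} {x2.1, x4.2} {x2.2} {x3.1} {x3.2, x4.1}, out.j its boundary


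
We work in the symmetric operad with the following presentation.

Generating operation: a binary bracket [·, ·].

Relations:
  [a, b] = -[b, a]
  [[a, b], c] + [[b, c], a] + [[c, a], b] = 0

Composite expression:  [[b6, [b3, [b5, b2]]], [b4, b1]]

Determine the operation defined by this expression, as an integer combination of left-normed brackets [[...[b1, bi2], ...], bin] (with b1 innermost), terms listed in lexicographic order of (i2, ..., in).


-[[[[[b1, b4], b2], b5], b3], b6] + [[[[[b1, b4], b3], b2], b5], b6] - [[[[[b1, b4], b3], b5], b2], b6] + [[[[[b1, b4], b5], b2], b3], b6] + [[[[[b1, b4], b6], b2], b5], b3] - [[[[[b1, b4], b6], b3], b2], b5] + [[[[[b1, b4], b6], b3], b5], b2] - [[[[[b1, b4], b6], b5], b2], b3]

Skip Jacobi rewriting: expand, keep b1-initial words, read off terms.
Composite bracket: [[b6, [b3, [b5, b2]]], [b4, b1]]
The bracket unfolds into 32 signed words via [a, b] = ab - ba (2^5 = 32).
Only words starting with b1 matter:
  b1b4b2b5b3b6 appears with sign -1, giving the term -[[[[[b1, b4], b2], b5], b3], b6]
  b1b4b3b2b5b6 appears with sign +1, giving the term +[[[[[b1, b4], b3], b2], b5], b6]
  b1b4b3b5b2b6 appears with sign -1, giving the term -[[[[[b1, b4], b3], b5], b2], b6]
  b1b4b5b2b3b6 appears with sign +1, giving the term +[[[[[b1, b4], b5], b2], b3], b6]
  b1b4b6b2b5b3 appears with sign +1, giving the term +[[[[[b1, b4], b6], b2], b5], b3]
  b1b4b6b3b2b5 appears with sign -1, giving the term -[[[[[b1, b4], b6], b3], b2], b5]
  b1b4b6b3b5b2 appears with sign +1, giving the term +[[[[[b1, b4], b6], b3], b5], b2]
  b1b4b6b5b2b3 appears with sign -1, giving the term -[[[[[b1, b4], b6], b5], b2], b3]


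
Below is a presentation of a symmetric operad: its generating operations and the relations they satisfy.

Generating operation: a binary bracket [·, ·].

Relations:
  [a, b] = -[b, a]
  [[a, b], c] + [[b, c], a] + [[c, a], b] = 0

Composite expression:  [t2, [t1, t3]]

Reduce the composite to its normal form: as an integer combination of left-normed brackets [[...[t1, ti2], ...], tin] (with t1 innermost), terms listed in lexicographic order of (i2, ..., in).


-[[t1, t3], t2]

A multilinear Lie element is pinned by t1-initial words (t1 innermost).
Composite bracket: [t2, [t1, t3]]
Applying ab - ba throughout gives 4 signed words (2^2 = 4).
Only words starting with t1 matter:
  t1t3t2 (sign -1) contributes -[[t1, t3], t2]


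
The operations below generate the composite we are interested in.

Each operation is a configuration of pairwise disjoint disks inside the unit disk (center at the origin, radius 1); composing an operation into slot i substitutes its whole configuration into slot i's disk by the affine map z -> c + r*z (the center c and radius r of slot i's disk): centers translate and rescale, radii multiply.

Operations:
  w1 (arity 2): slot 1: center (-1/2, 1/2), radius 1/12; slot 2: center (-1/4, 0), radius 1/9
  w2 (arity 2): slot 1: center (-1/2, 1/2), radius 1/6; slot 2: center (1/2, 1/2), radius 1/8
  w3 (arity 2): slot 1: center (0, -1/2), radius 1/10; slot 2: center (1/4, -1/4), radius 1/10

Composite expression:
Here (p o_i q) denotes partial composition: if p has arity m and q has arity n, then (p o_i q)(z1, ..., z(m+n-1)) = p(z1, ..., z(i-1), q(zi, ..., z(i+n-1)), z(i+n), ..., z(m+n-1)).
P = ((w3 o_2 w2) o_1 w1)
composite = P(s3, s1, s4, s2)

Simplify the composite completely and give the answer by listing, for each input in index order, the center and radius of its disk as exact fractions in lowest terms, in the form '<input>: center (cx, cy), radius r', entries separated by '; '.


s1: center (-1/40, -1/2), radius 1/90; s2: center (3/10, -1/5), radius 1/80; s3: center (-1/20, -9/20), radius 1/120; s4: center (1/5, -1/5), radius 1/60

Each s-disk chains the slot maps above it in w3; radii multiply.
tracing s3 down its 2-map path: center (-1/20, -9/20), radius 1/120
tracing s1 down its 2-map path: center (-1/40, -1/2), radius 1/90
tracing s4 down its 2-map path: center (1/5, -1/5), radius 1/60
tracing s2 down its 2-map path: center (3/10, -1/5), radius 1/80


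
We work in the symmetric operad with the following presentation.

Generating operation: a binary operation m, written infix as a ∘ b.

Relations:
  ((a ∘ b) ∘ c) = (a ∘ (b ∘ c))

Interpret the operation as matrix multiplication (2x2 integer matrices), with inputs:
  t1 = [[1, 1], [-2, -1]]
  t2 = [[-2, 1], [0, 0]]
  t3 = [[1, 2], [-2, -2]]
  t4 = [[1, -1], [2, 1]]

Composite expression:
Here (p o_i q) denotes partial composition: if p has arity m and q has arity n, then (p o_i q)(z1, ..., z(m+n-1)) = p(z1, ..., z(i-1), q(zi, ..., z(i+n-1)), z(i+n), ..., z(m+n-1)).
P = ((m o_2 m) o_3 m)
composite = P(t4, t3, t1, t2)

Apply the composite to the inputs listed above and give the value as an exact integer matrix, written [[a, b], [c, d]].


[[10, -5], [8, -4]]

(t1 ∘ t2) = [[-2, 1], [4, -2]]
(t3 ∘ (t1 ∘ t2)) = [[6, -3], [-4, 2]]
(t4 ∘ (t3 ∘ (t1 ∘ t2))) = [[10, -5], [8, -4]]


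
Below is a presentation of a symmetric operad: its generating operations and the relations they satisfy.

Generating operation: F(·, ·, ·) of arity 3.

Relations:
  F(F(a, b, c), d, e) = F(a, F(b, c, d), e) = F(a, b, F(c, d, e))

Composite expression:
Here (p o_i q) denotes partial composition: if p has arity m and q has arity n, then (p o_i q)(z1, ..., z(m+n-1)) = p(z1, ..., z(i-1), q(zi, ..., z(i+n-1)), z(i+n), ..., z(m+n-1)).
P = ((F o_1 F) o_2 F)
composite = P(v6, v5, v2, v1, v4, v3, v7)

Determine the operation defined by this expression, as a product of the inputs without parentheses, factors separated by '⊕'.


v6 ⊕ v5 ⊕ v2 ⊕ v1 ⊕ v4 ⊕ v3 ⊕ v7

Associativity of F dissolves the nesting; only the v-input order survives.
F(v5, v2, v1) spells out as v5 ⊕ v2 ⊕ v1
F(v6, F(v5, v2, v1), v4) spells out as v6 ⊕ v5 ⊕ v2 ⊕ v1 ⊕ v4
F(F(v6, F(v5, v2, v1), v4), v3, v7) spells out as v6 ⊕ v5 ⊕ v2 ⊕ v1 ⊕ v4 ⊕ v3 ⊕ v7


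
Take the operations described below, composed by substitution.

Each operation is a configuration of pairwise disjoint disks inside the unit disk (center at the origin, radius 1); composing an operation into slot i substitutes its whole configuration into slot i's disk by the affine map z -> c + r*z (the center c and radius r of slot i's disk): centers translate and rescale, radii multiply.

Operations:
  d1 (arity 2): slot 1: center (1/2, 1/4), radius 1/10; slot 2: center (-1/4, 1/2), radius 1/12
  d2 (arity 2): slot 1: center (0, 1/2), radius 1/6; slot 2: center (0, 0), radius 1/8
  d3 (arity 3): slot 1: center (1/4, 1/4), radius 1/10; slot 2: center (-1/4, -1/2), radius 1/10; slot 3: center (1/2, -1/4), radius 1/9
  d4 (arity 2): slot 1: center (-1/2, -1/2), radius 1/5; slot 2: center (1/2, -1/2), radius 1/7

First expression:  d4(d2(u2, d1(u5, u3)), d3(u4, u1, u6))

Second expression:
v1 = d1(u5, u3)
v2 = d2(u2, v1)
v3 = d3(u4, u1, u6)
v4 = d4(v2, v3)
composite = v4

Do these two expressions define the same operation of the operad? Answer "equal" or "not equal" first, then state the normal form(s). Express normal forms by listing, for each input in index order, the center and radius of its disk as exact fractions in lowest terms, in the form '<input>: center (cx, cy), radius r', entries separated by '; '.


Normal form of the first expression: u1: center (13/28, -4/7), radius 1/70; u2: center (-1/2, -2/5), radius 1/30; u3: center (-81/160, -39/80), radius 1/480; u4: center (15/28, -13/28), radius 1/70; u5: center (-39/80, -79/160), radius 1/400; u6: center (4/7, -15/28), radius 1/63
Normal form of the second expression: u1: center (13/28, -4/7), radius 1/70; u2: center (-1/2, -2/5), radius 1/30; u3: center (-81/160, -39/80), radius 1/480; u4: center (15/28, -13/28), radius 1/70; u5: center (-39/80, -79/160), radius 1/400; u6: center (4/7, -15/28), radius 1/63
Both agree, so they are equal.

equal; both compose to u1: center (13/28, -4/7), radius 1/70; u2: center (-1/2, -2/5), radius 1/30; u3: center (-81/160, -39/80), radius 1/480; u4: center (15/28, -13/28), radius 1/70; u5: center (-39/80, -79/160), radius 1/400; u6: center (4/7, -15/28), radius 1/63


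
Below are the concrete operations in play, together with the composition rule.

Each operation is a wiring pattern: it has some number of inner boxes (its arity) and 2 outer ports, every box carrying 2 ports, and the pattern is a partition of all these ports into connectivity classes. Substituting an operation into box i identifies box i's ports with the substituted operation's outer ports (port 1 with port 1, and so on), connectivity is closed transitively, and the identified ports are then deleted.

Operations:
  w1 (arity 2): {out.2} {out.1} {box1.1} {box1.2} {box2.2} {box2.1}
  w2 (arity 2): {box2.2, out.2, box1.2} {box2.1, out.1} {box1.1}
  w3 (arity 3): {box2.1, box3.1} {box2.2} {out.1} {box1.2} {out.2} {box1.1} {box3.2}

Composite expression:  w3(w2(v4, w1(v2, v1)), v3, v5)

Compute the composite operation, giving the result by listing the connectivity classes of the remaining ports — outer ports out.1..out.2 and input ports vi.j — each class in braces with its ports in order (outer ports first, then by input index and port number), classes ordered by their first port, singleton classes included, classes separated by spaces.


{out.1} {out.2} {v1.1} {v1.2} {v2.1} {v2.2} {v3.1, v5.1} {v3.2} {v4.1} {v4.2} {v5.2}

Reachability decides: close wires over w3-identified ports.
stage w1: inputs (v2, v1), connectivity {out.1} {out.2} {v1.1} {v1.2} {v2.1} {v2.2}, out.j its boundary
stage w2: inputs (v4, v2, v1), connectivity {out.1} {out.2, v4.2} {v1.1} {v1.2} {v2.1} {v2.2} {v4.1}, out.j its boundary
stage w3: inputs (v4, v2, v1, v3, v5), connectivity {out.1} {out.2} {v1.1} {v1.2} {v2.1} {v2.2} {v3.1, v5.1} {v3.2} {v4.1} {v4.2} {v5.2}, out.j its boundary


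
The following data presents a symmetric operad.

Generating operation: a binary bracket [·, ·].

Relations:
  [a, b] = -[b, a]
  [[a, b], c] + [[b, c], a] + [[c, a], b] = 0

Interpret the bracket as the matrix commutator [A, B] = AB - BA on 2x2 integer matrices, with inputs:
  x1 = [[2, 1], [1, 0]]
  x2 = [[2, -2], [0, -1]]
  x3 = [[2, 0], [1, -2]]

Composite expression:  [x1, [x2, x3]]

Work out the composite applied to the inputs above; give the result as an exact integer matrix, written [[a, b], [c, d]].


[[-11, 20], [2, 11]]

[x2, x3] = [[-2, 8], [-3, 2]]
[x1, [x2, x3]] = [[-11, 20], [2, 11]]


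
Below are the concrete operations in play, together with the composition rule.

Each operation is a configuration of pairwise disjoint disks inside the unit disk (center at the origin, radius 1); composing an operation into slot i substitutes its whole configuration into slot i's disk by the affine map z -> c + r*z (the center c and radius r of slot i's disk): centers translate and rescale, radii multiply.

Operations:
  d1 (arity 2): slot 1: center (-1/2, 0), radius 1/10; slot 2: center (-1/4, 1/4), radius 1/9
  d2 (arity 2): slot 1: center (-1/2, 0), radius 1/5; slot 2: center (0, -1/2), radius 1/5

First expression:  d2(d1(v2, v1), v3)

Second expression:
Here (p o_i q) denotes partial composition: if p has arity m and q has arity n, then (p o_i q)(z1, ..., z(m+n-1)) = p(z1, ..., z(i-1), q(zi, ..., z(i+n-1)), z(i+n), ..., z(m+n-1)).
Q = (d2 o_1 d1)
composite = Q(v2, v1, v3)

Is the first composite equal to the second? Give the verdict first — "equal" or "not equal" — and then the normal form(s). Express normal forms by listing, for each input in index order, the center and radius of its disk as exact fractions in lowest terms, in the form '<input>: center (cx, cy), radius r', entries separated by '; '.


equal — both sides give v1: center (-11/20, 1/20), radius 1/45; v2: center (-3/5, 0), radius 1/50; v3: center (0, -1/2), radius 1/5

Normal form of the first expression: v1: center (-11/20, 1/20), radius 1/45; v2: center (-3/5, 0), radius 1/50; v3: center (0, -1/2), radius 1/5
Normal form of the second expression: v1: center (-11/20, 1/20), radius 1/45; v2: center (-3/5, 0), radius 1/50; v3: center (0, -1/2), radius 1/5
The forms coincide; equal.


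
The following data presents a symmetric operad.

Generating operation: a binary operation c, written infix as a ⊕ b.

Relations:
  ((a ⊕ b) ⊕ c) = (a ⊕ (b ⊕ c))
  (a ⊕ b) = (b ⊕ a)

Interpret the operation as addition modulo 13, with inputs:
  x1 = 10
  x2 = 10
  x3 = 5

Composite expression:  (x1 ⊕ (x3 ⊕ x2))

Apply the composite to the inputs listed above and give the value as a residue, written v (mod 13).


12 (mod 13)


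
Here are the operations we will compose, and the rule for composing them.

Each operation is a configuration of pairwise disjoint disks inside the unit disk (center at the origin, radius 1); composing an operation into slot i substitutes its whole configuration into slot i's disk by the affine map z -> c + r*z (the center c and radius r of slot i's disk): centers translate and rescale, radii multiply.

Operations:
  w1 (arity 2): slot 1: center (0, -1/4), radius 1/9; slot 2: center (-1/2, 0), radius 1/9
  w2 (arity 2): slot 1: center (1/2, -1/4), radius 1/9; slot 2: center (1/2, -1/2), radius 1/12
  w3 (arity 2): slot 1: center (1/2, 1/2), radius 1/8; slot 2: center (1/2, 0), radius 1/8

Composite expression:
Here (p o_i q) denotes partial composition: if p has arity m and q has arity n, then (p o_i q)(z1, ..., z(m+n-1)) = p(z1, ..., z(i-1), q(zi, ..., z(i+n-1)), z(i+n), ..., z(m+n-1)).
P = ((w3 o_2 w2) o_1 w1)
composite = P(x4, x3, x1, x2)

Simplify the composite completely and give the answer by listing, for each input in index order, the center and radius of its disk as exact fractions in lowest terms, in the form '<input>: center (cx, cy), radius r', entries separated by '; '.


x1: center (9/16, -1/32), radius 1/72; x2: center (9/16, -1/16), radius 1/96; x3: center (7/16, 1/2), radius 1/72; x4: center (1/2, 15/32), radius 1/72

Follow each x-input down from w3: c' goes to c + r*c', radius to r*r'.
for x4, the 2-step affine chain lands on center (1/2, 15/32), radius 1/72
for x3, the 2-step affine chain lands on center (7/16, 1/2), radius 1/72
for x1, the 2-step affine chain lands on center (9/16, -1/32), radius 1/72
for x2, the 2-step affine chain lands on center (9/16, -1/16), radius 1/96


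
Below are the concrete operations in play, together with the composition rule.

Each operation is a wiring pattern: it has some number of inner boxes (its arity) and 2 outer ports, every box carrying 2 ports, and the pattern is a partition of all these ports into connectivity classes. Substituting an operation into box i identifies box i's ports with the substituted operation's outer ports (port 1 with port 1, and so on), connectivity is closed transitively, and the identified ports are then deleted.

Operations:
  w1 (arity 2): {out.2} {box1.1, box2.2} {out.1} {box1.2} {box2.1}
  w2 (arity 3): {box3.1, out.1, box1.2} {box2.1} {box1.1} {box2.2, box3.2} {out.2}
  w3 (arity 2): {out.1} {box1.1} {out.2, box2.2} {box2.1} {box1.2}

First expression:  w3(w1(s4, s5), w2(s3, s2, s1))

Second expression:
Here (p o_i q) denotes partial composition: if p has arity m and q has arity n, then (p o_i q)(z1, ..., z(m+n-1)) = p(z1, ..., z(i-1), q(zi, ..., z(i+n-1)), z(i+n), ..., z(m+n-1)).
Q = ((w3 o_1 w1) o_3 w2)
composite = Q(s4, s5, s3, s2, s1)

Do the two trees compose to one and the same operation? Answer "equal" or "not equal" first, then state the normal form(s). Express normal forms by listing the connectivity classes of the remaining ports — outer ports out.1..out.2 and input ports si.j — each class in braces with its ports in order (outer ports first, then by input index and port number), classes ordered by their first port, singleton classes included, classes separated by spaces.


Reducing the first expression gives {out.1} {out.2} {s1.1, s3.2} {s1.2, s2.2} {s2.1} {s3.1} {s4.1, s5.2} {s4.2} {s5.1}
Reducing the second expression gives {out.1} {out.2} {s1.1, s3.2} {s1.2, s2.2} {s2.1} {s3.1} {s4.1, s5.2} {s4.2} {s5.1}
Identical normal forms: equal.

equal: each reduces to {out.1} {out.2} {s1.1, s3.2} {s1.2, s2.2} {s2.1} {s3.1} {s4.1, s5.2} {s4.2} {s5.1}
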